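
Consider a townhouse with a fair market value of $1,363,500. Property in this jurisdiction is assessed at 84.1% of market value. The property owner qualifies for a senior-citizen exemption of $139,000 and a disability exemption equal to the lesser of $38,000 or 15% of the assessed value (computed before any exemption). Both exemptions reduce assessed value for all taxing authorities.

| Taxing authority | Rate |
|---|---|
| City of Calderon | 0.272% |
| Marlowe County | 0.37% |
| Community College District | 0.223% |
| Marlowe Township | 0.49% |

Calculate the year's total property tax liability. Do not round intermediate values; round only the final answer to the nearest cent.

$13,139.48

Assessed value = $1,363,500 × 0.841 = $1,146,703.5
Disability exemption = min($38,000, 15% × $1,146,703.5) = min($38,000, $172,005.525) = $38,000 (dollar cap binds)
Taxable value = $1,146,703.5 − $139,000 − $38,000 = $969,703.5
City of Calderon: $969,703.5 × 0.00272 = $2,637.59352
Marlowe County: $969,703.5 × 0.0037 = $3,587.90295
Community College District: $969,703.5 × 0.00223 = $2,162.438805
Marlowe Township: $969,703.5 × 0.0049 = $4,751.54715
Total = $13,139.482425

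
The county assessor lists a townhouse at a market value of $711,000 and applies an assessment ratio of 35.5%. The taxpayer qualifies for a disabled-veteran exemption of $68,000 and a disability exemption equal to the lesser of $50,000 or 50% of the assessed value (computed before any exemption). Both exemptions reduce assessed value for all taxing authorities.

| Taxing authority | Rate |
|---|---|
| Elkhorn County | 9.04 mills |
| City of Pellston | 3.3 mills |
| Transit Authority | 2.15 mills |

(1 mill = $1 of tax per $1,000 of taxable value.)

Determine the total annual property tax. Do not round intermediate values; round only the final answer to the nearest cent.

Assessed value = $711,000 × 0.355 = $252,405
Disability exemption = min($50,000, 50% × $252,405) = min($50,000, $126,202.5) = $50,000 (dollar cap binds)
Taxable value = $252,405 − $68,000 − $50,000 = $134,405
Elkhorn County: $134,405 × 0.00904 = $1,215.0212
City of Pellston: $134,405 × 0.0033 = $443.5365
Transit Authority: $134,405 × 0.00215 = $288.97075
Total = $1,947.52845

$1,947.53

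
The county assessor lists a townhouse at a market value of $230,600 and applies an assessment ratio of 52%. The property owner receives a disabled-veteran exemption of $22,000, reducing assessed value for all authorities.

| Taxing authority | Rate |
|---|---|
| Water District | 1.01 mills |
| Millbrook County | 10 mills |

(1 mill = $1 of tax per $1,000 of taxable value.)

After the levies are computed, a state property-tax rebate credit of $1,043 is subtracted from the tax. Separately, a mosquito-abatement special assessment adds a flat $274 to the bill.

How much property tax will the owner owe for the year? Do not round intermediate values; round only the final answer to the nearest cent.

$309.01

Assessed value = $230,600 × 0.52 = $119,912
Taxable value = $119,912 − $22,000 = $97,912
Water District: $97,912 × 0.00101 = $98.89112
Millbrook County: $97,912 × 0.01 = $979.12
Levies subtotal = $1,078.01112
After credit = $1,078.01112 − $1,043 = $35.01112
Total = $35.01112 + $274 = $309.01112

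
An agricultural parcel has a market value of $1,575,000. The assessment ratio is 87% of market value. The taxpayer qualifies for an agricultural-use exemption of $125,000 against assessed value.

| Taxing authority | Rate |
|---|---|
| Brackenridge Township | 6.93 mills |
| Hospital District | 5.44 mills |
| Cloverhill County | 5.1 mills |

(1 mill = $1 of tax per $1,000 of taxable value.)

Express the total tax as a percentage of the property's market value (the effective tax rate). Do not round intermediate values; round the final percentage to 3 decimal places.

Assessed value = $1,575,000 × 0.87 = $1,370,250
Taxable value = $1,370,250 − $125,000 = $1,245,250
Brackenridge Township: $1,245,250 × 0.00693 = $8,629.5825
Hospital District: $1,245,250 × 0.00544 = $6,774.16
Cloverhill County: $1,245,250 × 0.0051 = $6,350.775
Total tax = $21,754.5175
Effective rate = $21,754.5175 ÷ $1,575,000 = 1.381% of market value

1.381%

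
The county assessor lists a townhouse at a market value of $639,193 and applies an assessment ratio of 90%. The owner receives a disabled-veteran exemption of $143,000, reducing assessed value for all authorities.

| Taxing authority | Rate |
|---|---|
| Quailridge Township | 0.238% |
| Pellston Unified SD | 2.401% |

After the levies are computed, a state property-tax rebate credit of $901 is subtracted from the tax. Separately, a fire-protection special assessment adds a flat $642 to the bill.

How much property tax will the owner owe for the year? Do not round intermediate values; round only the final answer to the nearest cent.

$11,148.70

Assessed value = $639,193 × 0.9 = $575,273.7
Taxable value = $575,273.7 − $143,000 = $432,273.7
Quailridge Township: $432,273.7 × 0.00238 = $1,028.811406
Pellston Unified SD: $432,273.7 × 0.02401 = $10,378.891537
Levies subtotal = $11,407.702943
After credit = $11,407.702943 − $901 = $10,506.702943
Total = $10,506.702943 + $642 = $11,148.702943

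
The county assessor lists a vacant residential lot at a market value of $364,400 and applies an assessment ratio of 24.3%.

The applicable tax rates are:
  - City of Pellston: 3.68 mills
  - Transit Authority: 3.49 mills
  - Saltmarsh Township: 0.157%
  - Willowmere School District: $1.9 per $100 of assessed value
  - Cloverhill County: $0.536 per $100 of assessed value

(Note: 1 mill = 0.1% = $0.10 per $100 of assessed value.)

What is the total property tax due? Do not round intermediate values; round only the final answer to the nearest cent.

$2,930.98

Assessed value = $364,400 × 0.243 = $88,549.2
City of Pellston: $88,549.2 × 0.00368 = $325.861056
Transit Authority: $88,549.2 × 0.00349 = $309.036708
Saltmarsh Township: $88,549.2 × 0.00157 = $139.022244
Willowmere School District: $88,549.2 × 0.019 = $1,682.4348
Cloverhill County: $88,549.2 × 0.00536 = $474.623712
Total = $2,930.97852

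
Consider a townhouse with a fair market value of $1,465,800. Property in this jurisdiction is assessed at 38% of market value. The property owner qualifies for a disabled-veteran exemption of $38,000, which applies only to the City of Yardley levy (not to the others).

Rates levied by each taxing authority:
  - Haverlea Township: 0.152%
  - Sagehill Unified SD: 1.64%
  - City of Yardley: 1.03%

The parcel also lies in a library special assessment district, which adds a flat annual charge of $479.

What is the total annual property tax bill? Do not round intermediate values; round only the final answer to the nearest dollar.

$15,806

Assessed value = $1,465,800 × 0.38 = $557,004
Haverlea Township: $557,004 × 0.00152 = $846.64608
Sagehill Unified SD: $557,004 × 0.0164 = $9,134.8656
City of Yardley: ($557,004 − $38,000) × 0.0103 = $519,004 × 0.0103 = $5,345.7412
Levies subtotal = $15,327.25288
Total = $15,327.25288 + $479 = $15,806.25288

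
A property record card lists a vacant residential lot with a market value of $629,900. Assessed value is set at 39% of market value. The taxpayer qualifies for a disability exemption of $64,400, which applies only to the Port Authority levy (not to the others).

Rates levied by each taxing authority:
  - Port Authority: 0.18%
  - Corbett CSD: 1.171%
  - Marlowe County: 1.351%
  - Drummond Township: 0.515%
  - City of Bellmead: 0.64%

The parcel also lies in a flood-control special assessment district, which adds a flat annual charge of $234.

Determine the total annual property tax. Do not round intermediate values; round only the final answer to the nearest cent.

Assessed value = $629,900 × 0.39 = $245,661
Port Authority: ($245,661 − $64,400) × 0.0018 = $181,261 × 0.0018 = $326.2698
Corbett CSD: $245,661 × 0.01171 = $2,876.69031
Marlowe County: $245,661 × 0.01351 = $3,318.88011
Drummond Township: $245,661 × 0.00515 = $1,265.15415
City of Bellmead: $245,661 × 0.0064 = $1,572.2304
Levies subtotal = $9,359.22477
Total = $9,359.22477 + $234 = $9,593.22477

$9,593.22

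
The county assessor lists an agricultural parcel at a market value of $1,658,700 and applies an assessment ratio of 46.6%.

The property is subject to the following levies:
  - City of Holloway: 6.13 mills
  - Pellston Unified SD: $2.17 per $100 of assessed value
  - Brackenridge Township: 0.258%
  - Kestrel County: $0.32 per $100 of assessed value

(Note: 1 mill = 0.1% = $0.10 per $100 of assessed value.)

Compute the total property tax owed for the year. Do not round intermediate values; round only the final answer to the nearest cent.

Assessed value = $1,658,700 × 0.466 = $772,954.2
City of Holloway: $772,954.2 × 0.00613 = $4,738.209246
Pellston Unified SD: $772,954.2 × 0.0217 = $16,773.10614
Brackenridge Township: $772,954.2 × 0.00258 = $1,994.221836
Kestrel County: $772,954.2 × 0.0032 = $2,473.45344
Total = $25,978.990662

$25,978.99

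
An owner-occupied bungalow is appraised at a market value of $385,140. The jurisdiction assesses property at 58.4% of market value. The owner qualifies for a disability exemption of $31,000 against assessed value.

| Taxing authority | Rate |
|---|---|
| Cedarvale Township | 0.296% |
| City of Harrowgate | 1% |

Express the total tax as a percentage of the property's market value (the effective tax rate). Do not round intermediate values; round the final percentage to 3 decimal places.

0.653%

Assessed value = $385,140 × 0.584 = $224,921.76
Taxable value = $224,921.76 − $31,000 = $193,921.76
Cedarvale Township: $193,921.76 × 0.00296 = $574.0084096
City of Harrowgate: $193,921.76 × 0.01 = $1,939.2176
Total tax = $2,513.2260096
Effective rate = $2,513.2260096 ÷ $385,140 = 0.653% of market value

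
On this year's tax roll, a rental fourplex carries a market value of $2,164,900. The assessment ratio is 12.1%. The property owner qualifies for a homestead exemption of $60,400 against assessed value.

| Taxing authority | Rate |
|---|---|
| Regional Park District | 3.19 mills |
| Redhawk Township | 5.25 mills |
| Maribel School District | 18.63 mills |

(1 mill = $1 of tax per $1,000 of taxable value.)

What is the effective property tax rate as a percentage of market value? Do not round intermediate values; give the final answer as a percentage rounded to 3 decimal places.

Assessed value = $2,164,900 × 0.121 = $261,952.9
Taxable value = $261,952.9 − $60,400 = $201,552.9
Regional Park District: $201,552.9 × 0.00319 = $642.953751
Redhawk Township: $201,552.9 × 0.00525 = $1,058.152725
Maribel School District: $201,552.9 × 0.01863 = $3,754.930527
Total tax = $5,456.037003
Effective rate = $5,456.037003 ÷ $2,164,900 = 0.252% of market value

0.252%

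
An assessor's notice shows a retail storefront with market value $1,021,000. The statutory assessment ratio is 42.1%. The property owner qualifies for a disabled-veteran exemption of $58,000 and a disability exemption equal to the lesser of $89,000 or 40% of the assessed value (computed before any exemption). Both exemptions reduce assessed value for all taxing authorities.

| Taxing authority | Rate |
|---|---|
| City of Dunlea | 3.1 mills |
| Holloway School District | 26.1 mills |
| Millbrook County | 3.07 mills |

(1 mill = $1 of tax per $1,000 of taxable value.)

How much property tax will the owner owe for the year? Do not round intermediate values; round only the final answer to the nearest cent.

Assessed value = $1,021,000 × 0.421 = $429,841
Disability exemption = min($89,000, 40% × $429,841) = min($89,000, $171,936.4) = $89,000 (dollar cap binds)
Taxable value = $429,841 − $58,000 − $89,000 = $282,841
City of Dunlea: $282,841 × 0.0031 = $876.8071
Holloway School District: $282,841 × 0.0261 = $7,382.1501
Millbrook County: $282,841 × 0.00307 = $868.32187
Total = $9,127.27907

$9,127.28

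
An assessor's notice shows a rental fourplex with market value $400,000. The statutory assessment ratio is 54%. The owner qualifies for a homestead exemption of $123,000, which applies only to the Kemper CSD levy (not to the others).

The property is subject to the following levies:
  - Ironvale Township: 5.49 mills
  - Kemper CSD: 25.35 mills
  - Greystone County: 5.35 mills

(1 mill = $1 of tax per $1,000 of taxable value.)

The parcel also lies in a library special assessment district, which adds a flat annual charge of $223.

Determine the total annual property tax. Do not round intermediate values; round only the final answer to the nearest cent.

$4,921.99

Assessed value = $400,000 × 0.54 = $216,000
Ironvale Township: $216,000 × 0.00549 = $1,185.84
Kemper CSD: ($216,000 − $123,000) × 0.02535 = $93,000 × 0.02535 = $2,357.55
Greystone County: $216,000 × 0.00535 = $1,155.6
Levies subtotal = $4,698.99
Total = $4,698.99 + $223 = $4,921.99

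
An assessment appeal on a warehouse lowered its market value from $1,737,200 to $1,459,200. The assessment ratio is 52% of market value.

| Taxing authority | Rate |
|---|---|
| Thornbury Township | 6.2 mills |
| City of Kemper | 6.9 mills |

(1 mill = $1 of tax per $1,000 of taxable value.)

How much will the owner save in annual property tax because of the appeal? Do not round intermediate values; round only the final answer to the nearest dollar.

Old assessed value = $1,737,200 × 0.52 = $903,344
New assessed value = $1,459,200 × 0.52 = $758,784
Combined rate = 0.0062 + 0.0069 = 0.0131
Old tax = $903,344 × 0.0131 = $11,833.8064
New tax = $758,784 × 0.0131 = $9,940.0704
Reduction = $11,833.8064 − $9,940.0704 = $1,893.736

$1,894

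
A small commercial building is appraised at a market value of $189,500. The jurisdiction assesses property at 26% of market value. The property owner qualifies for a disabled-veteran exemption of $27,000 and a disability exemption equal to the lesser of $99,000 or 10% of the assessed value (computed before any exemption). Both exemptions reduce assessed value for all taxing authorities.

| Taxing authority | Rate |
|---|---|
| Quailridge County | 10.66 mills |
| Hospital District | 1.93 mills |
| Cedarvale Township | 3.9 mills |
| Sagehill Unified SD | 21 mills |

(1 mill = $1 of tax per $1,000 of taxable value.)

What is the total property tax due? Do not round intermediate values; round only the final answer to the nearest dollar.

Assessed value = $189,500 × 0.26 = $49,270
Disability exemption = min($99,000, 10% × $49,270) = min($99,000, $4,927) = $4,927 (percentage binds)
Taxable value = $49,270 − $27,000 − $4,927 = $17,343
Quailridge County: $17,343 × 0.01066 = $184.87638
Hospital District: $17,343 × 0.00193 = $33.47199
Cedarvale Township: $17,343 × 0.0039 = $67.6377
Sagehill Unified SD: $17,343 × 0.021 = $364.203
Total = $650.18907

$650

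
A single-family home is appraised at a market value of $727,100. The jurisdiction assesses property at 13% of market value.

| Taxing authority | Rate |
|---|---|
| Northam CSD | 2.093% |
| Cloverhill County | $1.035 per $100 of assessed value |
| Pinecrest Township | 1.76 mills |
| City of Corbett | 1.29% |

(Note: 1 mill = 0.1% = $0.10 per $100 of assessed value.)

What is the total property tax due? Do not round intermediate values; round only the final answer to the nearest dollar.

$4,342

Assessed value = $727,100 × 0.13 = $94,523
Northam CSD: $94,523 × 0.02093 = $1,978.36639
Cloverhill County: $94,523 × 0.01035 = $978.31305
Pinecrest Township: $94,523 × 0.00176 = $166.36048
City of Corbett: $94,523 × 0.0129 = $1,219.3467
Total = $4,342.38662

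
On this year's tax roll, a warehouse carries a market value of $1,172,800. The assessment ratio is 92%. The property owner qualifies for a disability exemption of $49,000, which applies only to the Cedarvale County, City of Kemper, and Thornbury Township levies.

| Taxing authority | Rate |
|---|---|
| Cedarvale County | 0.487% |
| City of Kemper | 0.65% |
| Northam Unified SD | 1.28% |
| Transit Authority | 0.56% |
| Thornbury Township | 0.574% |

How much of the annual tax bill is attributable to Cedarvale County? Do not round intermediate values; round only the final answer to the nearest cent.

Assessed value = $1,172,800 × 0.92 = $1,078,976
Cedarvale County taxable value = $1,078,976 − $49,000 = $1,029,976
Cedarvale County levy = $1,029,976 × 0.00487 = $5,015.98312

$5,015.98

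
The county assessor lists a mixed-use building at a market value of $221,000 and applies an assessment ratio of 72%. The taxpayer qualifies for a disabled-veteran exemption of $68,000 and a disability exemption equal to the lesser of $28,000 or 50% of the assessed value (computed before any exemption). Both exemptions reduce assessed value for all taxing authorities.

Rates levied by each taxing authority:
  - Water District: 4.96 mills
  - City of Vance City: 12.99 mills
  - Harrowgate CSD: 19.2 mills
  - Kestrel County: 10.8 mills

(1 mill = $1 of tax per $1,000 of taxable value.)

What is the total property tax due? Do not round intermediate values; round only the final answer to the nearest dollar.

$3,027

Assessed value = $221,000 × 0.72 = $159,120
Disability exemption = min($28,000, 50% × $159,120) = min($28,000, $79,560) = $28,000 (dollar cap binds)
Taxable value = $159,120 − $68,000 − $28,000 = $63,120
Water District: $63,120 × 0.00496 = $313.0752
City of Vance City: $63,120 × 0.01299 = $819.9288
Harrowgate CSD: $63,120 × 0.0192 = $1,211.904
Kestrel County: $63,120 × 0.0108 = $681.696
Total = $3,026.604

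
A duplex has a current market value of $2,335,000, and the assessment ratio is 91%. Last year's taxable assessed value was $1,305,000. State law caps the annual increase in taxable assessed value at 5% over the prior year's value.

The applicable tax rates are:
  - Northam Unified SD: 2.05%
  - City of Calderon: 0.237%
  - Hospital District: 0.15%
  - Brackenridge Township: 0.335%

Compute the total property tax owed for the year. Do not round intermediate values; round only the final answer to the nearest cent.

$37,983.33

Uncapped assessed value = $2,335,000 × 0.91 = $2,124,850
Cap limit = $1,305,000 × 1.05 = $1,370,250
Taxable assessed value = min($2,124,850, $1,370,250) = $1,370,250 (cap binds)
Northam Unified SD: $1,370,250 × 0.0205 = $28,090.125
City of Calderon: $1,370,250 × 0.00237 = $3,247.4925
Hospital District: $1,370,250 × 0.0015 = $2,055.375
Brackenridge Township: $1,370,250 × 0.00335 = $4,590.3375
Total = $37,983.33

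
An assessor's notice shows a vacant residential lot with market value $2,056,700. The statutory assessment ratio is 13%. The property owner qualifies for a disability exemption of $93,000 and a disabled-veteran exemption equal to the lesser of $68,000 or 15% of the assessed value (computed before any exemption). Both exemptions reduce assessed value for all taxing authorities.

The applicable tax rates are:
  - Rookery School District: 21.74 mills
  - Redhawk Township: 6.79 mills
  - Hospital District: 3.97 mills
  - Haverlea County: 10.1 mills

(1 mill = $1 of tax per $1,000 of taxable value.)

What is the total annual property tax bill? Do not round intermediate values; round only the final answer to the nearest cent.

Assessed value = $2,056,700 × 0.13 = $267,371
Disabled-veteran exemption = min($68,000, 15% × $267,371) = min($68,000, $40,105.65) = $40,105.65 (percentage binds)
Taxable value = $267,371 − $93,000 − $40,105.65 = $134,265.35
Rookery School District: $134,265.35 × 0.02174 = $2,918.928709
Redhawk Township: $134,265.35 × 0.00679 = $911.6617265
Hospital District: $134,265.35 × 0.00397 = $533.0334395
Haverlea County: $134,265.35 × 0.0101 = $1,356.080035
Total = $5,719.70391

$5,719.70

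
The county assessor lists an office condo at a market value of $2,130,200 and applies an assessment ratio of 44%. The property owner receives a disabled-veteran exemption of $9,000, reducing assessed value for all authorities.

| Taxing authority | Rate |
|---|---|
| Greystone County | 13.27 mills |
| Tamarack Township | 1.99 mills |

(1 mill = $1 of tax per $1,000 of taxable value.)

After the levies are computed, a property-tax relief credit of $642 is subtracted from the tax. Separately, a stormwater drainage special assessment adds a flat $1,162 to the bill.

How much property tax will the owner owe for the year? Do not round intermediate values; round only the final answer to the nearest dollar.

$14,686

Assessed value = $2,130,200 × 0.44 = $937,288
Taxable value = $937,288 − $9,000 = $928,288
Greystone County: $928,288 × 0.01327 = $12,318.38176
Tamarack Township: $928,288 × 0.00199 = $1,847.29312
Levies subtotal = $14,165.67488
After credit = $14,165.67488 − $642 = $13,523.67488
Total = $13,523.67488 + $1,162 = $14,685.67488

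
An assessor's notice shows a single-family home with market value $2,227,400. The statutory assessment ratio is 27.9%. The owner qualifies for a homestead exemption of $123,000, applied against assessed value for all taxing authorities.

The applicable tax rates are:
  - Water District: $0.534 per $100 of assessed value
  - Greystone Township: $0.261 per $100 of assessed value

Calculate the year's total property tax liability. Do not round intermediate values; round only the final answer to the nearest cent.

$3,962.63

Assessed value = $2,227,400 × 0.279 = $621,444.6
Taxable value = $621,444.6 − $123,000 = $498,444.6
Water District: $498,444.6 × 0.00534 = $2,661.694164
Greystone Township: $498,444.6 × 0.00261 = $1,300.940406
Total = $2,661.694164 + $1,300.940406 = $3,962.63457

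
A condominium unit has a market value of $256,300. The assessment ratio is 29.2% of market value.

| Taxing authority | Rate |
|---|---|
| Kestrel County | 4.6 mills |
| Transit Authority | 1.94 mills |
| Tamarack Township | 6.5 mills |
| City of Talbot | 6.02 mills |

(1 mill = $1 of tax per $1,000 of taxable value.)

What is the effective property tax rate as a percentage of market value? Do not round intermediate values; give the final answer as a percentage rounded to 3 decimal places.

0.557%

Assessed value = $256,300 × 0.292 = $74,839.6
Kestrel County: $74,839.6 × 0.0046 = $344.26216
Transit Authority: $74,839.6 × 0.00194 = $145.188824
Tamarack Township: $74,839.6 × 0.0065 = $486.4574
City of Talbot: $74,839.6 × 0.00602 = $450.534392
Total tax = $1,426.442776
Effective rate = $1,426.442776 ÷ $256,300 = 0.557% of market value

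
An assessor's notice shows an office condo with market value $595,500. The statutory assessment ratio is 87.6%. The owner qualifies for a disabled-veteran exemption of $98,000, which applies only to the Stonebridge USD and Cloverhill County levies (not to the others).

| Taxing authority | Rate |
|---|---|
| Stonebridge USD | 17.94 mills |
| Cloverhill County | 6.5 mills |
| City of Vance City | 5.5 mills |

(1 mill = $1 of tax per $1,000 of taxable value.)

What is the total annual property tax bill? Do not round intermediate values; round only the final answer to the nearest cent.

Assessed value = $595,500 × 0.876 = $521,658
Stonebridge USD: ($521,658 − $98,000) × 0.01794 = $423,658 × 0.01794 = $7,600.42452
Cloverhill County: ($521,658 − $98,000) × 0.0065 = $423,658 × 0.0065 = $2,753.777
City of Vance City: $521,658 × 0.0055 = $2,869.119
Total = $13,223.32052

$13,223.32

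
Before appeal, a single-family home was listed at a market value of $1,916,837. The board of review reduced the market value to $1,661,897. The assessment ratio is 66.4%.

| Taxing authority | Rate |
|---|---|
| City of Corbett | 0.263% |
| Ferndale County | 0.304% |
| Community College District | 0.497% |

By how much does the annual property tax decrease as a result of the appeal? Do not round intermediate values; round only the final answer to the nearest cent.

Old assessed value = $1,916,837 × 0.664 = $1,272,779.768
New assessed value = $1,661,897 × 0.664 = $1,103,499.608
Combined rate = 0.00263 + 0.00304 + 0.00497 = 0.01064
Old tax = $1,272,779.768 × 0.01064 = $13,542.37673152
New tax = $1,103,499.608 × 0.01064 = $11,741.23582912
Reduction = $13,542.37673152 − $11,741.23582912 = $1,801.1409024

$1,801.14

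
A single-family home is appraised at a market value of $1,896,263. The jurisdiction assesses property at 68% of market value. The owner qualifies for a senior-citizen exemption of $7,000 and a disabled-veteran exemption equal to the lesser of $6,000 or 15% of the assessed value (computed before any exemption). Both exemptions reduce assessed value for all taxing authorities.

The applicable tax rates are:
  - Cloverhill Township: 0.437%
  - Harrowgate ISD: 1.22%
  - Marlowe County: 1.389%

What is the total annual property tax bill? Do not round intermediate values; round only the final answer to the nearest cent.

$38,880.94

Assessed value = $1,896,263 × 0.68 = $1,289,458.84
Disabled-veteran exemption = min($6,000, 15% × $1,289,458.84) = min($6,000, $193,418.826) = $6,000 (dollar cap binds)
Taxable value = $1,289,458.84 − $7,000 − $6,000 = $1,276,458.84
Cloverhill Township: $1,276,458.84 × 0.00437 = $5,578.1251308
Harrowgate ISD: $1,276,458.84 × 0.0122 = $15,572.797848
Marlowe County: $1,276,458.84 × 0.01389 = $17,730.0132876
Total = $38,880.9362664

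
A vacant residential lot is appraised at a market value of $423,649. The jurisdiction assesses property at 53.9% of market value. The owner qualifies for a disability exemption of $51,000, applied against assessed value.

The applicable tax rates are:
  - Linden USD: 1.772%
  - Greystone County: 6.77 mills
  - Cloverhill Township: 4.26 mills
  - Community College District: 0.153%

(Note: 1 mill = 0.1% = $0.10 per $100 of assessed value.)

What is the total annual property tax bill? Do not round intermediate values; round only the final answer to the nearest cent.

$5,370.06

Assessed value = $423,649 × 0.539 = $228,346.811
Taxable value = $228,346.811 − $51,000 = $177,346.811
Linden USD: $177,346.811 × 0.01772 = $3,142.58549092
Greystone County: $177,346.811 × 0.00677 = $1,200.63791047
Cloverhill Township: $177,346.811 × 0.00426 = $755.49741486
Community College District: $177,346.811 × 0.00153 = $271.34062083
Total = $5,370.06143708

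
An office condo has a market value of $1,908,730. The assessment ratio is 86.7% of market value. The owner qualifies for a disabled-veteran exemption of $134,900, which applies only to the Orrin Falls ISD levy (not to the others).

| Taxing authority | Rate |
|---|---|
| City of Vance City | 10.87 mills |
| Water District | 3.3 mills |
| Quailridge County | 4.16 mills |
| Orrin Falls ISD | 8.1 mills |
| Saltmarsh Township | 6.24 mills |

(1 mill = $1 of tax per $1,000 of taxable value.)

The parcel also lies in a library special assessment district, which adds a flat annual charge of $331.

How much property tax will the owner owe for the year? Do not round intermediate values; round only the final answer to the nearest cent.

Assessed value = $1,908,730 × 0.867 = $1,654,868.91
City of Vance City: $1,654,868.91 × 0.01087 = $17,988.4250517
Water District: $1,654,868.91 × 0.0033 = $5,461.067403
Quailridge County: $1,654,868.91 × 0.00416 = $6,884.2546656
Orrin Falls ISD: ($1,654,868.91 − $134,900) × 0.0081 = $1,519,968.91 × 0.0081 = $12,311.748171
Saltmarsh Township: $1,654,868.91 × 0.00624 = $10,326.3819984
Levies subtotal = $52,971.8772897
Total = $52,971.8772897 + $331 = $53,302.8772897

$53,302.88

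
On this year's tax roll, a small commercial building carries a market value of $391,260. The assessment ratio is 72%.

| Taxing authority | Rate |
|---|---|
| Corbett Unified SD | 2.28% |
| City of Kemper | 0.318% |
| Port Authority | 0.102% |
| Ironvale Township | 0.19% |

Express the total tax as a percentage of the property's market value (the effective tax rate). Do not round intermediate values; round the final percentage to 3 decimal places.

Assessed value = $391,260 × 0.72 = $281,707.2
Corbett Unified SD: $281,707.2 × 0.0228 = $6,422.92416
City of Kemper: $281,707.2 × 0.00318 = $895.828896
Port Authority: $281,707.2 × 0.00102 = $287.341344
Ironvale Township: $281,707.2 × 0.0019 = $535.24368
Total tax = $8,141.33808
Effective rate = $8,141.33808 ÷ $391,260 = 2.081% of market value

2.081%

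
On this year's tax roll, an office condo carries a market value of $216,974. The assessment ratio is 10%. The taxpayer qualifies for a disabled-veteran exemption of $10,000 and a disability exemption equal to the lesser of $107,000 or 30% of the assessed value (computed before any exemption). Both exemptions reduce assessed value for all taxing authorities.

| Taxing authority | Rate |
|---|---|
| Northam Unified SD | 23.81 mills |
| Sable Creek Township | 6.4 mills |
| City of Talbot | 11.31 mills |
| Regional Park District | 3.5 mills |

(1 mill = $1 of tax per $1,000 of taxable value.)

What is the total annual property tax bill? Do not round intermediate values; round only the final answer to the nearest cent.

Assessed value = $216,974 × 0.1 = $21,697.4
Disability exemption = min($107,000, 30% × $21,697.4) = min($107,000, $6,509.22) = $6,509.22 (percentage binds)
Taxable value = $21,697.4 − $10,000 − $6,509.22 = $5,188.18
Northam Unified SD: $5,188.18 × 0.02381 = $123.5305658
Sable Creek Township: $5,188.18 × 0.0064 = $33.204352
City of Talbot: $5,188.18 × 0.01131 = $58.6783158
Regional Park District: $5,188.18 × 0.0035 = $18.15863
Total = $233.5718636

$233.57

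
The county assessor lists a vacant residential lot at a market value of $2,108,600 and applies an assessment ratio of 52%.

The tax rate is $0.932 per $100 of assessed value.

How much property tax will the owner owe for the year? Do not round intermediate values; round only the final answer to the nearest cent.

$10,219.12

Assessed value = $2,108,600 × 0.52 = $1,096,472
Tax = $1,096,472 × 0.00932 = $10,219.11904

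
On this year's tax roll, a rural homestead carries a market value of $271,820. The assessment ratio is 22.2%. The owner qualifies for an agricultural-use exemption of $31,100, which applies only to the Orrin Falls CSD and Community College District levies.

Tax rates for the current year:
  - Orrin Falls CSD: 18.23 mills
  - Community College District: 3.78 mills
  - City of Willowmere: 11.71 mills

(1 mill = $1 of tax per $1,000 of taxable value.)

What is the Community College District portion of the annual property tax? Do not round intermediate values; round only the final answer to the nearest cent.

Assessed value = $271,820 × 0.222 = $60,344.04
Community College District taxable value = $60,344.04 − $31,100 = $29,244.04
Community College District levy = $29,244.04 × 0.00378 = $110.5424712

$110.54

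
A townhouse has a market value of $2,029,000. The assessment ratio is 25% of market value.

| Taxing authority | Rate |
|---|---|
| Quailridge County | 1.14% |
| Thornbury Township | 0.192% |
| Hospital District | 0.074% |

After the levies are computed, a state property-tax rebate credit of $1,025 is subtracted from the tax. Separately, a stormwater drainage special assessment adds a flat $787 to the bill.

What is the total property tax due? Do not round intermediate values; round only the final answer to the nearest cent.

Assessed value = $2,029,000 × 0.25 = $507,250
Quailridge County: $507,250 × 0.0114 = $5,782.65
Thornbury Township: $507,250 × 0.00192 = $973.92
Hospital District: $507,250 × 0.00074 = $375.365
Levies subtotal = $7,131.935
After credit = $7,131.935 − $1,025 = $6,106.935
Total = $6,106.935 + $787 = $6,893.935

$6,893.94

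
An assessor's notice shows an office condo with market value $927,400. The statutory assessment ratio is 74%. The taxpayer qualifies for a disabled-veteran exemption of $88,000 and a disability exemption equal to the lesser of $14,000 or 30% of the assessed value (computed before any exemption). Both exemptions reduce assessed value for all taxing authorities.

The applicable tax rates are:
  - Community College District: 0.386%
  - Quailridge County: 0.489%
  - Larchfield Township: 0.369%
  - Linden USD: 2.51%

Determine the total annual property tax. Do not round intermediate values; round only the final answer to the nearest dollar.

Assessed value = $927,400 × 0.74 = $686,276
Disability exemption = min($14,000, 30% × $686,276) = min($14,000, $205,882.8) = $14,000 (dollar cap binds)
Taxable value = $686,276 − $88,000 − $14,000 = $584,276
Community College District: $584,276 × 0.00386 = $2,255.30536
Quailridge County: $584,276 × 0.00489 = $2,857.10964
Larchfield Township: $584,276 × 0.00369 = $2,155.97844
Linden USD: $584,276 × 0.0251 = $14,665.3276
Total = $21,933.72104

$21,934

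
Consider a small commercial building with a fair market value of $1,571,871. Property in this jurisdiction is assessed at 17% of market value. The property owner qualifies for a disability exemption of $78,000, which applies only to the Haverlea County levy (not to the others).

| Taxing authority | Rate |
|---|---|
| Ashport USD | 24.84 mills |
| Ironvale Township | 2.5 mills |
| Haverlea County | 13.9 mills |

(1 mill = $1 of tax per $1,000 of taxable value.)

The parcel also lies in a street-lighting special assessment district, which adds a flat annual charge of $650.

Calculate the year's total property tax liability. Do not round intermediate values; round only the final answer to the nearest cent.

$10,585.87

Assessed value = $1,571,871 × 0.17 = $267,218.07
Ashport USD: $267,218.07 × 0.02484 = $6,637.6968588
Ironvale Township: $267,218.07 × 0.0025 = $668.045175
Haverlea County: ($267,218.07 − $78,000) × 0.0139 = $189,218.07 × 0.0139 = $2,630.131173
Levies subtotal = $9,935.8732068
Total = $9,935.8732068 + $650 = $10,585.8732068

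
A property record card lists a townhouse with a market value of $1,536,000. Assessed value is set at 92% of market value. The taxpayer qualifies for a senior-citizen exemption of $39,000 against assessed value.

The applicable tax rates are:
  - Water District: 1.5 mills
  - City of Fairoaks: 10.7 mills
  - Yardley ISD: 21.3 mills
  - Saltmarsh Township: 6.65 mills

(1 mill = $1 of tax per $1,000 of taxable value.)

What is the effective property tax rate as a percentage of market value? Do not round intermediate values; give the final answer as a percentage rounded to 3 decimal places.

Assessed value = $1,536,000 × 0.92 = $1,413,120
Taxable value = $1,413,120 − $39,000 = $1,374,120
Water District: $1,374,120 × 0.0015 = $2,061.18
City of Fairoaks: $1,374,120 × 0.0107 = $14,703.084
Yardley ISD: $1,374,120 × 0.0213 = $29,268.756
Saltmarsh Township: $1,374,120 × 0.00665 = $9,137.898
Total tax = $55,170.918
Effective rate = $55,170.918 ÷ $1,536,000 = 3.592% of market value

3.592%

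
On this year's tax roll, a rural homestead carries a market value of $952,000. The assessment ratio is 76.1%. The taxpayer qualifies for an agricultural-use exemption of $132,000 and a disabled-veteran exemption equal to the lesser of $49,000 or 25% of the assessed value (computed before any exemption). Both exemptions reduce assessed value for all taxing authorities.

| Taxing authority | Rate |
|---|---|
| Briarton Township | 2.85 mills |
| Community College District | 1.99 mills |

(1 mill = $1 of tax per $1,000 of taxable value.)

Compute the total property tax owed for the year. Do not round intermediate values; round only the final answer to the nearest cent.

$2,630.40

Assessed value = $952,000 × 0.761 = $724,472
Disabled-veteran exemption = min($49,000, 25% × $724,472) = min($49,000, $181,118) = $49,000 (dollar cap binds)
Taxable value = $724,472 − $132,000 − $49,000 = $543,472
Briarton Township: $543,472 × 0.00285 = $1,548.8952
Community College District: $543,472 × 0.00199 = $1,081.50928
Total = $2,630.40448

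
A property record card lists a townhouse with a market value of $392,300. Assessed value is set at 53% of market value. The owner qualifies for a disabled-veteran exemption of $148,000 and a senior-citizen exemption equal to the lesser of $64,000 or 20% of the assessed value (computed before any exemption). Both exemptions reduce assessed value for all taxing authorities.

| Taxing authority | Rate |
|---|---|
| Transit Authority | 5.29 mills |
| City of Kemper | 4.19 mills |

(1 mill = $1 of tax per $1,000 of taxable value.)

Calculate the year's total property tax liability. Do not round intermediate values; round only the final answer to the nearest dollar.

$174

Assessed value = $392,300 × 0.53 = $207,919
Senior-citizen exemption = min($64,000, 20% × $207,919) = min($64,000, $41,583.8) = $41,583.8 (percentage binds)
Taxable value = $207,919 − $148,000 − $41,583.8 = $18,335.2
Transit Authority: $18,335.2 × 0.00529 = $96.993208
City of Kemper: $18,335.2 × 0.00419 = $76.824488
Total = $173.817696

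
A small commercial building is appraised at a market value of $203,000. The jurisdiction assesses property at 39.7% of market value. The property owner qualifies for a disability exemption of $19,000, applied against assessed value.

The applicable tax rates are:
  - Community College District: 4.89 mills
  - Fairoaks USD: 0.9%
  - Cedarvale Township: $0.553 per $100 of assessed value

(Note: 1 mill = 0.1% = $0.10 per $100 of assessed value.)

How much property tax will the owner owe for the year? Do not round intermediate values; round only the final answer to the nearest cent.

$1,196.10

Assessed value = $203,000 × 0.397 = $80,591
Taxable value = $80,591 − $19,000 = $61,591
Community College District: $61,591 × 0.00489 = $301.17999
Fairoaks USD: $61,591 × 0.009 = $554.319
Cedarvale Township: $61,591 × 0.00553 = $340.59823
Total = $1,196.09722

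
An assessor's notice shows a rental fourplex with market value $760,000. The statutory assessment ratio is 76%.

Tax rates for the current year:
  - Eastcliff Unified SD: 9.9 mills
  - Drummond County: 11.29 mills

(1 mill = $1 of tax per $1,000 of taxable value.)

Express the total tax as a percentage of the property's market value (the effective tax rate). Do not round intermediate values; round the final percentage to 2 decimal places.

1.61%

Assessed value = $760,000 × 0.76 = $577,600
Eastcliff Unified SD: $577,600 × 0.0099 = $5,718.24
Drummond County: $577,600 × 0.01129 = $6,521.104
Total tax = $12,239.344
Effective rate = $12,239.344 ÷ $760,000 = 1.61% of market value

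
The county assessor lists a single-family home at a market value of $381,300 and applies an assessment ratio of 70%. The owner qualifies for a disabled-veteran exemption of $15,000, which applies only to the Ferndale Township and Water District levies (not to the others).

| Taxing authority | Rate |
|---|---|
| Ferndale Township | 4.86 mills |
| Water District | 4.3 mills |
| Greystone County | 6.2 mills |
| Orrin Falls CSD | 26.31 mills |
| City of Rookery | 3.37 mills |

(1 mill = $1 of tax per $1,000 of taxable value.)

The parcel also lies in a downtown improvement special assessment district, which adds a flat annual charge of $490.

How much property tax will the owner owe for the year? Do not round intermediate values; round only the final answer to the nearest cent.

$12,374.23

Assessed value = $381,300 × 0.7 = $266,910
Ferndale Township: ($266,910 − $15,000) × 0.00486 = $251,910 × 0.00486 = $1,224.2826
Water District: ($266,910 − $15,000) × 0.0043 = $251,910 × 0.0043 = $1,083.213
Greystone County: $266,910 × 0.0062 = $1,654.842
Orrin Falls CSD: $266,910 × 0.02631 = $7,022.4021
City of Rookery: $266,910 × 0.00337 = $899.4867
Levies subtotal = $11,884.2264
Total = $11,884.2264 + $490 = $12,374.2264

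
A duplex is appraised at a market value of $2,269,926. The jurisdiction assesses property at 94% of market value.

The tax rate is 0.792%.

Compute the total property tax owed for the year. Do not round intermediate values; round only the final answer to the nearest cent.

$16,899.15

Assessed value = $2,269,926 × 0.94 = $2,133,730.44
Tax = $2,133,730.44 × 0.00792 = $16,899.1450848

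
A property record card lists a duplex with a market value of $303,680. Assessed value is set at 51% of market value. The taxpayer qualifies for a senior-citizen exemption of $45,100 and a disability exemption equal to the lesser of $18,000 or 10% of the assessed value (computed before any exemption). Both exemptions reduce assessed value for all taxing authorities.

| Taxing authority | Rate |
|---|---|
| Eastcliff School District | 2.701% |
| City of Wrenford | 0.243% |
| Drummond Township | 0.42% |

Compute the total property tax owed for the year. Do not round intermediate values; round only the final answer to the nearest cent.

Assessed value = $303,680 × 0.51 = $154,876.8
Disability exemption = min($18,000, 10% × $154,876.8) = min($18,000, $15,487.68) = $15,487.68 (percentage binds)
Taxable value = $154,876.8 − $45,100 − $15,487.68 = $94,289.12
Eastcliff School District: $94,289.12 × 0.02701 = $2,546.7491312
City of Wrenford: $94,289.12 × 0.00243 = $229.1225616
Drummond Township: $94,289.12 × 0.0042 = $396.014304
Total = $3,171.8859968

$3,171.89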